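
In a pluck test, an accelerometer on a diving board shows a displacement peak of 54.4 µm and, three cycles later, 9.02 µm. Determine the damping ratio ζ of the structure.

0.0949

Logarithmic decrement δ = (1/n)·ln(x₀/x_n) = (1/3)·ln(54.4/9.02) = (1/3)·ln(6.031) = 0.5990.
ζ = δ/√(4π² + δ²) = 0.5990/√(39.48 + 0.359) = 0.5990/6.312 = 0.09490.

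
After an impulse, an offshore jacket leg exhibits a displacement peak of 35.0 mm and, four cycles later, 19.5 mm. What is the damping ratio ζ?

0.0233

Logarithmic decrement δ = (1/n)·ln(x₀/x_n) = (1/4)·ln(35.0/19.5) = (1/4)·ln(1.795) = 0.1462.
ζ = δ/√(4π² + δ²) = 0.1462/√(39.48 + 0.0214) = 0.1462/6.285 = 0.02327.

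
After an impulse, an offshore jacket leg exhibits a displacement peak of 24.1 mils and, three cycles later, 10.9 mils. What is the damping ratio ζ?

Logarithmic decrement δ = (1/n)·ln(x₀/x_n) = (1/3)·ln(24.1/10.9) = (1/3)·ln(2.211) = 0.2645.
ζ = δ/√(4π² + δ²) = 0.2645/√(39.48 + 0.0700) = 0.2645/6.289 = 0.04206.

0.0421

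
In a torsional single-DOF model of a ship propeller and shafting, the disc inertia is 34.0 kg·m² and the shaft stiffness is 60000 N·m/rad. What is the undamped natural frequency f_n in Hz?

6.69 Hz

ω_n = √(k_t/J) = √(60000/34.0) = √1765 = 42.01 rad/s.
f_n = ω_n/(2π) = 42.01/6.283 = 6.686 Hz.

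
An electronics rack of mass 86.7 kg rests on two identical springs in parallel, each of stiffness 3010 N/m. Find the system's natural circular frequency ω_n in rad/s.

8.33 rad/s

Parallel springs add: k_eq = 2 × 3010 = 6020 N/m.
ω_n = √(k_eq/m) = √(6020/86.7) = √69.43 = 8.333 rad/s.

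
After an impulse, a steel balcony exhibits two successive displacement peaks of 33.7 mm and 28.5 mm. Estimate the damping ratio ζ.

Logarithmic decrement δ = (1/n)·ln(x₀/x_n) = (1/1)·ln(33.7/28.5) = (1/1)·ln(1.182) = 0.1676.
ζ = δ/√(4π² + δ²) = 0.1676/√(39.48 + 0.0281) = 0.1676/6.285 = 0.02666.

0.0267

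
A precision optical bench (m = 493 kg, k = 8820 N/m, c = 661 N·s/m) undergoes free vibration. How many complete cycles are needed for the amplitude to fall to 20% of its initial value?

2 cycles

ζ = c/(2√(km)) = 661/(2√(8820 × 493)) = 661/4170 = 0.1585.
Logarithmic decrement δ = 2πζ/√(1 − ζ²) = 2π × 0.1585/√(1 − 0.0251) = 1.009.
x_n/x₀ = e^(−nδ) ≤ 0.2; take ln: n ≥ ln(1/0.2)/δ = 1.609/1.009 = 1.596.
So 2 complete cycles are required.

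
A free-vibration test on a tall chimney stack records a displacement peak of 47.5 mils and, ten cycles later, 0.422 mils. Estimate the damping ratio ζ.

Logarithmic decrement δ = (1/n)·ln(x₀/x_n) = (1/10)·ln(47.5/0.422) = (1/10)·ln(112.6) = 0.4723.
ζ = δ/√(4π² + δ²) = 0.4723/√(39.48 + 0.223) = 0.4723/6.301 = 0.07496.

0.0750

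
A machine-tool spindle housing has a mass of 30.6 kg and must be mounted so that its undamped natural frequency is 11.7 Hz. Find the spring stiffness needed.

165000 N/m

ω_n = 2πf_n = 2π × 11.7 = 73.51 rad/s.
k = m·ω_n² = 30.6 × 73.51² = 30.6 × 5404 = 165400 N/m.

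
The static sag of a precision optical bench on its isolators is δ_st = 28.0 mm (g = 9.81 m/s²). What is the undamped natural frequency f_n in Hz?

2.98 Hz

ω_n = √(g/δ_st) = √(9.81/0.0280) = √350.4 = 18.72 rad/s.
f_n = ω_n/(2π) = 18.72/6.283 = 2.979 Hz.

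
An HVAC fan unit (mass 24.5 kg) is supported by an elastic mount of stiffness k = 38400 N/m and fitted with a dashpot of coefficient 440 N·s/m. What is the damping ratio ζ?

0.227

ω_n = √(k/m) = √(38400/24.5) = 39.59 rad/s.
Critical damping c_c = 2√(k·m) = 2√(38400 × 24.5) = 1940 N·s/m, so ζ = c/c_c = 440/1940 = 0.2268.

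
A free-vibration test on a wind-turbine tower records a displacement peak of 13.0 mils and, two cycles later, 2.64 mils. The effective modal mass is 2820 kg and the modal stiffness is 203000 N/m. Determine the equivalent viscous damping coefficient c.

Logarithmic decrement δ = (1/n)·ln(x₀/x_n) = (1/2)·ln(13.0/2.64) = (1/2)·ln(4.924) = 0.7971.
ζ = δ/√(4π² + δ²) = 0.7971/√(39.48 + 0.635) = 0.7971/6.334 = 0.1259.
c = ζ · 2√(km) = 0.1259 × 2√(203000 × 2820) = 0.1259 × 47850 = 6022 N·s/m.

6020 N·s/m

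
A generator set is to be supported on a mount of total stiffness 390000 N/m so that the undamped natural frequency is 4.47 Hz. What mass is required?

ω_n = 2πf_n = 2π × 4.47 = 28.09 rad/s.
m = k/ω_n² = 390000/28.09² = 390000/788.8 = 494.4 kg.

494 kg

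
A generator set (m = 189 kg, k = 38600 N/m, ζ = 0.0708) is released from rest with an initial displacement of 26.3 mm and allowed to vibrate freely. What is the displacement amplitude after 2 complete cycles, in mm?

10.8 mm

Logarithmic decrement δ = 2πζ/√(1 − ζ²) = 2π × 0.07080/√(1 − 0.00501) = 0.4460.
After n cycles, x_n/x₀ = e^(−nδ), so x_2 = 26.3 × e^(−2 × 0.4460) = 26.3 × 0.4099 = 10.78 mm.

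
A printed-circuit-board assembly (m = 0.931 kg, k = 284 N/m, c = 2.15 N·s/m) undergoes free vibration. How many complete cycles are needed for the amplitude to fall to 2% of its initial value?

ζ = c/(2√(km)) = 2.15/(2√(284 × 0.931)) = 2.15/32.52 = 0.06611.
Logarithmic decrement δ = 2πζ/√(1 − ζ²) = 2π × 0.06611/√(1 − 0.00437) = 0.4163.
x_n/x₀ = e^(−nδ) ≤ 0.02; take ln: n ≥ ln(1/0.02)/δ = 3.912/0.4163 = 9.397.
So 10 complete cycles are required.

10 cycles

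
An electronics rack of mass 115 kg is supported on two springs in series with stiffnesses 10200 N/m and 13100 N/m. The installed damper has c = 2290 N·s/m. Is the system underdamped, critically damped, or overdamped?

overdamped

Series springs: 1/k_eq = 1/10200 + 1/13100 = 0.0001744, so k_eq = 5735 N/m.
c_c = 2√(k_eq·m) = 1624 N·s/m; ζ = c/c_c = 2290/1624 = 1.41.
Since ζ > 1 the system is overdamped.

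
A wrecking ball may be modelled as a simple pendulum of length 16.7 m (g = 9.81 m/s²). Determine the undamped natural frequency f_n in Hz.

0.122 Hz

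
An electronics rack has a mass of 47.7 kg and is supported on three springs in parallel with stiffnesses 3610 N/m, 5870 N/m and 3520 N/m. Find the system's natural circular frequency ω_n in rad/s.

Parallel springs add: k_eq = 3610 + 5870 + 3520 = 13000 N/m.
ω_n = √(k_eq/m) = √(13000/47.7) = √272.5 = 16.51 rad/s.

16.5 rad/s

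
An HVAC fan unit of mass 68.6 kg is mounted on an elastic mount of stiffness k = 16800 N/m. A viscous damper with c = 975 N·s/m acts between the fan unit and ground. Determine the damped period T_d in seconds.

0.451 s

ω_n = √(k/m) = √(16800/68.6) = 15.65 rad/s.
Critical damping c_c = 2√(k·m) = 2√(16800 × 68.6) = 2147 N·s/m, so ζ = c/c_c = 975/2147 = 0.4541.
ω_d = ω_n√(1 − ζ²) = 15.65 × √(1 − 0.206) = 13.94 rad/s.
T_d = 2π/ω_d = 0.4506 s.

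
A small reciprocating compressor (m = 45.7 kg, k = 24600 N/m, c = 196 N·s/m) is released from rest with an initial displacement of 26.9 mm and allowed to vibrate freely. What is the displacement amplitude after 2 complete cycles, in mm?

8.38 mm

ζ = c/(2√(km)) = 196/(2√(24600 × 45.7)) = 196/2121 = 0.09243.
Logarithmic decrement δ = 2πζ/√(1 − ζ²) = 2π × 0.09243/√(1 − 0.00854) = 0.5832.
After n cycles, x_n/x₀ = e^(−nδ), so x_2 = 26.9 × e^(−2 × 0.5832) = 26.9 × 0.3115 = 8.378 mm.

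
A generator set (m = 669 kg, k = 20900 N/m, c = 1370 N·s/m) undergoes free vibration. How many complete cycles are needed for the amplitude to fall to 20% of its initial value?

2 cycles

ζ = c/(2√(km)) = 1370/(2√(20900 × 669)) = 1370/7479 = 0.1832.
Logarithmic decrement δ = 2πζ/√(1 − ζ²) = 2π × 0.1832/√(1 − 0.0336) = 1.171.
x_n/x₀ = e^(−nδ) ≤ 0.2; take ln: n ≥ ln(1/0.2)/δ = 1.609/1.171 = 1.375.
So 2 complete cycles are required.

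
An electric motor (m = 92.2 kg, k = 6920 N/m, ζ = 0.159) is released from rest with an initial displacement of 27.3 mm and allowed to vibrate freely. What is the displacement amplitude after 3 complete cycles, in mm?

1.31 mm

Logarithmic decrement δ = 2πζ/√(1 − ζ²) = 2π × 0.1590/√(1 − 0.0253) = 1.012.
After n cycles, x_n/x₀ = e^(−nδ), so x_3 = 27.3 × e^(−3 × 1.012) = 27.3 × 0.04804 = 1.312 mm.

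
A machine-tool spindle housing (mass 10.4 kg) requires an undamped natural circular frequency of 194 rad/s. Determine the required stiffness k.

k = m·ω_n² = 10.4 × 194.0² = 10.4 × 37640 = 391400 N/m.

391000 N/m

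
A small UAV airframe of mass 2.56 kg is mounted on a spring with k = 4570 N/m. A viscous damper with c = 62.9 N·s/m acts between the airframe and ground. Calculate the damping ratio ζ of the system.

0.291

ω_n = √(k/m) = √(4570/2.56) = 42.25 rad/s.
Critical damping c_c = 2√(k·m) = 2√(4570 × 2.56) = 216.3 N·s/m, so ζ = c/c_c = 62.9/216.3 = 0.2908.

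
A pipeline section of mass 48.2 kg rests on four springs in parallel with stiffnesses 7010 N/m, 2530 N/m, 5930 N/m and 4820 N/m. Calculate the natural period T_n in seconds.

0.306 s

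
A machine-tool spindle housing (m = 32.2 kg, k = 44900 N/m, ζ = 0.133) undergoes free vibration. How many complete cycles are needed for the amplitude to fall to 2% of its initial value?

5 cycles

Logarithmic decrement δ = 2πζ/√(1 − ζ²) = 2π × 0.1330/√(1 − 0.0177) = 0.8432.
x_n/x₀ = e^(−nδ) ≤ 0.02; take ln: n ≥ ln(1/0.02)/δ = 3.912/0.8432 = 4.640.
So 5 complete cycles are required.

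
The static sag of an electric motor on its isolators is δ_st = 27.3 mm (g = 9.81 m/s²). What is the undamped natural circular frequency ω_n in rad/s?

19.0 rad/s

ω_n = √(g/δ_st) = √(9.81/0.0273) = √359.3 = 18.96 rad/s.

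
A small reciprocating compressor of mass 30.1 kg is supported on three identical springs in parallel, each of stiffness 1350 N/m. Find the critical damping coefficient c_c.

Parallel springs add: k_eq = 3 × 1350 = 4050 N/m.
c_c = 2√(k_eq·m) = 2√(4050 × 30.1) = 2 × 349.1 = 698.3 N·s/m.

698 N·s/m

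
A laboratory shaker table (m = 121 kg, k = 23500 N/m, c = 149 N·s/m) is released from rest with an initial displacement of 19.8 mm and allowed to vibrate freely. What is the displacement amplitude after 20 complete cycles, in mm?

0.0764 mm

ζ = c/(2√(km)) = 149/(2√(23500 × 121)) = 149/3373 = 0.04418.
Logarithmic decrement δ = 2πζ/√(1 − ζ²) = 2π × 0.04418/√(1 − 0.00195) = 0.2779.
After n cycles, x_n/x₀ = e^(−nδ), so x_20 = 19.8 × e^(−20 × 0.2779) = 19.8 × 0.003859 = 0.07641 mm.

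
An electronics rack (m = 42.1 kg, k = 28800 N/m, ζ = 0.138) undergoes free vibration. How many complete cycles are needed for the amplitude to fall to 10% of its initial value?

3 cycles

Logarithmic decrement δ = 2πζ/√(1 − ζ²) = 2π × 0.1380/√(1 − 0.0190) = 0.8755.
x_n/x₀ = e^(−nδ) ≤ 0.1; take ln: n ≥ ln(1/0.1)/δ = 2.303/0.8755 = 2.630.
So 3 complete cycles are required.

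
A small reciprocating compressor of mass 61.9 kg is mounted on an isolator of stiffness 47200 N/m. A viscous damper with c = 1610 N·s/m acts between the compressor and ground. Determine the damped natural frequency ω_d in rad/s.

ω_n = √(k/m) = √(47200/61.9) = 27.61 rad/s.
Critical damping c_c = 2√(k·m) = 2√(47200 × 61.9) = 3419 N·s/m, so ζ = c/c_c = 1610/3419 = 0.4710.
ω_d = ω_n√(1 − ζ²) = 27.61 × √(1 − 0.222) = 24.36 rad/s.

24.4 rad/s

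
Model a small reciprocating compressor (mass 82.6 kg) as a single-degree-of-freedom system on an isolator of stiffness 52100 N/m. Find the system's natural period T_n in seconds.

ω_n = √(k/m) = √(52100/82.6) = √630.8 = 25.11 rad/s.
T_n = 2π/ω_n = 6.283/25.11 = 0.2502 s.

0.250 s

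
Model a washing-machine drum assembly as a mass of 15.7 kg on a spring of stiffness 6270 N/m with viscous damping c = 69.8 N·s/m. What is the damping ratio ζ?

0.111

ω_n = √(k/m) = √(6270/15.7) = 19.98 rad/s.
Critical damping c_c = 2√(k·m) = 2√(6270 × 15.7) = 627.5 N·s/m, so ζ = c/c_c = 69.8/627.5 = 0.1112.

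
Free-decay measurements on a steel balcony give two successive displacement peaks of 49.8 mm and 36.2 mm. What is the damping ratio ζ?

0.0507

Logarithmic decrement δ = (1/n)·ln(x₀/x_n) = (1/1)·ln(49.8/36.2) = (1/1)·ln(1.376) = 0.3190.
ζ = δ/√(4π² + δ²) = 0.3190/√(39.48 + 0.102) = 0.3190/6.291 = 0.05070.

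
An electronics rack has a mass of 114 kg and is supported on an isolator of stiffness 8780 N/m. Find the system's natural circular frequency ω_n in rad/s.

8.78 rad/s

ω_n = √(k/m) = √(8780/114) = √77.02 = 8.776 rad/s.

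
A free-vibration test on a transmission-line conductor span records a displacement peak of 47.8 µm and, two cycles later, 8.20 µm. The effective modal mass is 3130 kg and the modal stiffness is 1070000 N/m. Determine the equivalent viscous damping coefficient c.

Logarithmic decrement δ = (1/n)·ln(x₀/x_n) = (1/2)·ln(47.8/8.20) = (1/2)·ln(5.829) = 0.8814.
ζ = δ/√(4π² + δ²) = 0.8814/√(39.48 + 0.777) = 0.8814/6.345 = 0.1389.
c = ζ · 2√(km) = 0.1389 × 2√(1070000 × 3130) = 0.1389 × 115700 = 16080 N·s/m.

16100 N·s/m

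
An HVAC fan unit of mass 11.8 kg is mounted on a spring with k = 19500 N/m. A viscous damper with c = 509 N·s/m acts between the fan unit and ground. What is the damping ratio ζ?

0.531

ω_n = √(k/m) = √(19500/11.8) = 40.65 rad/s.
Critical damping c_c = 2√(k·m) = 2√(19500 × 11.8) = 959.4 N·s/m, so ζ = c/c_c = 509/959.4 = 0.5306.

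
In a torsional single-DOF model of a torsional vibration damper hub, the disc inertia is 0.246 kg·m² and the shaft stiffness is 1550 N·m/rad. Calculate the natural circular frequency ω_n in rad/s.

ω_n = √(k_t/J) = √(1550/0.246) = √6301 = 79.38 rad/s.

79.4 rad/s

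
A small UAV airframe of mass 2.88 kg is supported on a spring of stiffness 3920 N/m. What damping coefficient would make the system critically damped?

c_c = 2√(k·m) = 2√(3920 × 2.88) = 2 × 106.3 = 212.5 N·s/m.

213 N·s/m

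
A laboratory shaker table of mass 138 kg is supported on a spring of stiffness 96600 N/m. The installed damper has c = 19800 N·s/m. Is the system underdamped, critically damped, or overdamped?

overdamped

c_c = 2√(k·m) = 7302 N·s/m; ζ = c/c_c = 19800/7302 = 2.71.
Since ζ > 1 the system is overdamped.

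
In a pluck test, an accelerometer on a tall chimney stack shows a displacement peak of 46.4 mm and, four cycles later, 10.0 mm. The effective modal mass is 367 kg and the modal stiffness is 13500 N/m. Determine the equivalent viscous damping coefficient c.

271 N·s/m

Logarithmic decrement δ = (1/n)·ln(x₀/x_n) = (1/4)·ln(46.4/10.0) = (1/4)·ln(4.640) = 0.3837.
ζ = δ/√(4π² + δ²) = 0.3837/√(39.48 + 0.147) = 0.3837/6.295 = 0.06095.
c = ζ · 2√(km) = 0.06095 × 2√(13500 × 367) = 0.06095 × 4452 = 271.3 N·s/m.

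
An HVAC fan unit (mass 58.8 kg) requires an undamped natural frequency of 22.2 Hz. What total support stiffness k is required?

1140000 N/m

ω_n = 2πf_n = 2π × 22.2 = 139.5 rad/s.
k = m·ω_n² = 58.8 × 139.5² = 58.8 × 19460 = 1144000 N/m.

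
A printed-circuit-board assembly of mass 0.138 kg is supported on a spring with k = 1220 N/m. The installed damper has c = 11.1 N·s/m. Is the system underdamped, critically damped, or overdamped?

c_c = 2√(k·m) = 25.95 N·s/m; ζ = c/c_c = 11.1/25.95 = 0.428.
Since ζ < 1 the system is underdamped.

underdamped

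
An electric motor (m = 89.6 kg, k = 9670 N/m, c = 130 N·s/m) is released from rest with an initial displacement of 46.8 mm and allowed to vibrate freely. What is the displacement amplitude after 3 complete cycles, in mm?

12.5 mm

ζ = c/(2√(km)) = 130/(2√(9670 × 89.6)) = 130/1862 = 0.06983.
Logarithmic decrement δ = 2πζ/√(1 − ζ²) = 2π × 0.06983/√(1 − 0.00488) = 0.4398.
After n cycles, x_n/x₀ = e^(−nδ), so x_3 = 46.8 × e^(−3 × 0.4398) = 46.8 × 0.2673 = 12.51 mm.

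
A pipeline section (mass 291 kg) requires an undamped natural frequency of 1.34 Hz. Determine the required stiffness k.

ω_n = 2πf_n = 2π × 1.34 = 8.419 rad/s.
k = m·ω_n² = 291 × 8.419² = 291 × 70.89 = 20630 N/m.

20600 N/m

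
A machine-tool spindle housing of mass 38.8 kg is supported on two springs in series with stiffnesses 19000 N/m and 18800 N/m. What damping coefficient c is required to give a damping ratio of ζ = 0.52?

Series springs: 1/k_eq = 1/19000 + 1/18800 = 0.0001058, so k_eq = 9450 N/m.
c_c = 2√(k_eq·m) = 2√(9450 × 38.8) = 1211 N·s/m.
c = ζ·c_c = 0.52 × 1211 = 629.7 N·s/m.

630 N·s/m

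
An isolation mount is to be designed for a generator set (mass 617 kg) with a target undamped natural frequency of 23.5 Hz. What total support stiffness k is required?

ω_n = 2πf_n = 2π × 23.5 = 147.7 rad/s.
k = m·ω_n² = 617 × 147.7² = 617 × 21800 = 13450000 N/m.

13500000 N/m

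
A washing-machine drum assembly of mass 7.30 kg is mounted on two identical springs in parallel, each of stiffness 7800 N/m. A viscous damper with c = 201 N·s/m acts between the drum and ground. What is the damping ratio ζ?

0.298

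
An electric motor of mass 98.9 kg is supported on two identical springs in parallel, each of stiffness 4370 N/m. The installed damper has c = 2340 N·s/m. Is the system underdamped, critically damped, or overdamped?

Parallel springs add: k_eq = 2 × 4370 = 8740 N/m.
c_c = 2√(k_eq·m) = 1859 N·s/m; ζ = c/c_c = 2340/1859 = 1.26.
Since ζ > 1 the system is overdamped.

overdamped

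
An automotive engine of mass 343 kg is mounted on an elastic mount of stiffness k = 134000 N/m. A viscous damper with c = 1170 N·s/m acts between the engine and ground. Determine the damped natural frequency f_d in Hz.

ω_n = √(k/m) = √(134000/343) = 19.77 rad/s.
Critical damping c_c = 2√(k·m) = 2√(134000 × 343) = 13560 N·s/m, so ζ = c/c_c = 1170/13560 = 0.08629.
ω_d = ω_n√(1 − ζ²) = 19.77 × √(1 − 0.00745) = 19.69 rad/s.
f_d = ω_d/(2π) = 3.134 Hz.

3.13 Hz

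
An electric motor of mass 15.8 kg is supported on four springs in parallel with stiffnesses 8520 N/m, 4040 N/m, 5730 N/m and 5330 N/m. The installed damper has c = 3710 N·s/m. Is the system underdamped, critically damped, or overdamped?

overdamped

Parallel springs add: k_eq = 8520 + 4040 + 5730 + 5330 = 23620 N/m.
c_c = 2√(k_eq·m) = 1222 N·s/m; ζ = c/c_c = 3710/1222 = 3.04.
Since ζ > 1 the system is overdamped.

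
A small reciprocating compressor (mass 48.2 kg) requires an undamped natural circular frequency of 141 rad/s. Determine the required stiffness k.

958000 N/m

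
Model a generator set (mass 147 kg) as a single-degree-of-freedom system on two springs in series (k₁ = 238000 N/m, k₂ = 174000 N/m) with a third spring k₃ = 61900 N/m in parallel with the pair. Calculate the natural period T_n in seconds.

0.189 s

Series pair: k_s = k₁k₂/(k₁+k₂) = (238000)(174000)/(238000 + 174000) = 100500 N/m. In parallel with k₃: k_eq = 100500 + 61900 = 162400 N/m.
ω_n = √(k_eq/m) = √(162400/147) = √1105 = 33.24 rad/s.
T_n = 2π/ω_n = 6.283/33.24 = 0.1890 s.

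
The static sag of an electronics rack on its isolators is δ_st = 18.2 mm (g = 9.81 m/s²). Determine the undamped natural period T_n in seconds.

ω_n = √(g/δ_st) = √(9.81/0.0182) = √539.0 = 23.22 rad/s.
T_n = 2π/ω_n = 6.283/23.22 = 0.2706 s.

0.271 s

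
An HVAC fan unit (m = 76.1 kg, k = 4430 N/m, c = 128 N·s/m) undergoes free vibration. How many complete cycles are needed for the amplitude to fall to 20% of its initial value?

ζ = c/(2√(km)) = 128/(2√(4430 × 76.1)) = 128/1161 = 0.1102.
Logarithmic decrement δ = 2πζ/√(1 − ζ²) = 2π × 0.1102/√(1 − 0.0121) = 0.6968.
x_n/x₀ = e^(−nδ) ≤ 0.2; take ln: n ≥ ln(1/0.2)/δ = 1.609/0.6968 = 2.310.
So 3 complete cycles are required.

3 cycles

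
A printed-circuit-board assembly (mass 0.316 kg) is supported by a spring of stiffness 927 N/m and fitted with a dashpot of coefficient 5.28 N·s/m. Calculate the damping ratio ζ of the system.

0.154

ω_n = √(k/m) = √(927.0/0.316) = 54.16 rad/s.
Critical damping c_c = 2√(k·m) = 2√(927.0 × 0.316) = 34.23 N·s/m, so ζ = c/c_c = 5.28/34.23 = 0.1542.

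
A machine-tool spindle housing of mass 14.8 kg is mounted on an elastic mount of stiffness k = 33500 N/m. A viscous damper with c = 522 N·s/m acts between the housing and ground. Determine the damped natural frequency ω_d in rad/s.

ω_n = √(k/m) = √(33500/14.8) = 47.58 rad/s.
Critical damping c_c = 2√(k·m) = 2√(33500 × 14.8) = 1408 N·s/m, so ζ = c/c_c = 522/1408 = 0.3707.
ω_d = ω_n√(1 − ζ²) = 47.58 × √(1 − 0.137) = 44.19 rad/s.

44.2 rad/s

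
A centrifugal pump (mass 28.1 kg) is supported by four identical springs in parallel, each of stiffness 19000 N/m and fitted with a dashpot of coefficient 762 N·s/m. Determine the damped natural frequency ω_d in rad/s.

Parallel springs add: k_eq = 4 × 19000 = 76000 N/m.
ω_n = √(k_eq/m) = √(76000/28.1) = 52.01 rad/s.
Critical damping c_c = 2√(k_eq·m) = 2√(76000 × 28.1) = 2923 N·s/m, so ζ = c/c_c = 762/2923 = 0.2607.
ω_d = ω_n√(1 − ζ²) = 52.01 × √(1 − 0.0680) = 50.21 rad/s.

50.2 rad/s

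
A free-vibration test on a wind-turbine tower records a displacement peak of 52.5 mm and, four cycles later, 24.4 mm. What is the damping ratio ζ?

Logarithmic decrement δ = (1/n)·ln(x₀/x_n) = (1/4)·ln(52.5/24.4) = (1/4)·ln(2.152) = 0.1916.
ζ = δ/√(4π² + δ²) = 0.1916/√(39.48 + 0.0367) = 0.1916/6.286 = 0.03047.

0.0305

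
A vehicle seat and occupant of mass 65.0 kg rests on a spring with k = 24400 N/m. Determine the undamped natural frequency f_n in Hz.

3.08 Hz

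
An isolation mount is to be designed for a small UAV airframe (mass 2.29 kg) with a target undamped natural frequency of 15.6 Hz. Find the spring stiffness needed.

22000 N/m

ω_n = 2πf_n = 2π × 15.6 = 98.02 rad/s.
k = m·ω_n² = 2.29 × 98.02² = 2.29 × 9607 = 22000 N/m.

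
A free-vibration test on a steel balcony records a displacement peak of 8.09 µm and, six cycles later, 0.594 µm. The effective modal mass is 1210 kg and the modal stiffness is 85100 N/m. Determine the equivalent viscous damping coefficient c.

1400 N·s/m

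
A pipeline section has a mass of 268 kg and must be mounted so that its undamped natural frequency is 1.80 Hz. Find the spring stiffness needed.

34300 N/m

ω_n = 2πf_n = 2π × 1.80 = 11.31 rad/s.
k = m·ω_n² = 268 × 11.31² = 268 × 127.9 = 34280 N/m.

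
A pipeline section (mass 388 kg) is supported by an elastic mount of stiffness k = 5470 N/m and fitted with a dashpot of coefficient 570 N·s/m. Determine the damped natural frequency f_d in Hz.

ω_n = √(k/m) = √(5470/388) = 3.755 rad/s.
Critical damping c_c = 2√(k·m) = 2√(5470 × 388) = 2914 N·s/m, so ζ = c/c_c = 570/2914 = 0.1956.
ω_d = ω_n√(1 − ζ²) = 3.755 × √(1 − 0.0383) = 3.682 rad/s.
f_d = ω_d/(2π) = 0.5860 Hz.

0.586 Hz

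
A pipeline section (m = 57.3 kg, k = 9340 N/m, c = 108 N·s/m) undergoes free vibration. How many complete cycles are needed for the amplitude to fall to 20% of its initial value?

4 cycles

ζ = c/(2√(km)) = 108/(2√(9340 × 57.3)) = 108/1463 = 0.07381.
Logarithmic decrement δ = 2πζ/√(1 − ζ²) = 2π × 0.07381/√(1 − 0.00545) = 0.4651.
x_n/x₀ = e^(−nδ) ≤ 0.2; take ln: n ≥ ln(1/0.2)/δ = 1.609/0.4651 = 3.461.
So 4 complete cycles are required.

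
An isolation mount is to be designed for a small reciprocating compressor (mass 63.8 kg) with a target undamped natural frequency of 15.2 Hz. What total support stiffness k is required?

582000 N/m

ω_n = 2πf_n = 2π × 15.2 = 95.50 rad/s.
k = m·ω_n² = 63.8 × 95.50² = 63.8 × 9121 = 581900 N/m.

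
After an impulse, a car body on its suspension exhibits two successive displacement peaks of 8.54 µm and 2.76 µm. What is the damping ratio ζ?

0.177

Logarithmic decrement δ = (1/n)·ln(x₀/x_n) = (1/1)·ln(8.54/2.76) = (1/1)·ln(3.094) = 1.130.
ζ = δ/√(4π² + δ²) = 1.130/√(39.48 + 1.28) = 1.130/6.384 = 0.1769.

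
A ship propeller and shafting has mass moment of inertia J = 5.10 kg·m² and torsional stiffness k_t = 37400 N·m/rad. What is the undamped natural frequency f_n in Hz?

13.6 Hz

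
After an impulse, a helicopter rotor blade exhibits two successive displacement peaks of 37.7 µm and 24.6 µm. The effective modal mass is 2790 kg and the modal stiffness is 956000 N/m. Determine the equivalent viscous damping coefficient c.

Logarithmic decrement δ = (1/n)·ln(x₀/x_n) = (1/1)·ln(37.7/24.6) = (1/1)·ln(1.533) = 0.4269.
ζ = δ/√(4π² + δ²) = 0.4269/√(39.48 + 0.182) = 0.4269/6.298 = 0.06779.
c = ζ · 2√(km) = 0.06779 × 2√(956000 × 2790) = 0.06779 × 103300 = 7002 N·s/m.

7000 N·s/m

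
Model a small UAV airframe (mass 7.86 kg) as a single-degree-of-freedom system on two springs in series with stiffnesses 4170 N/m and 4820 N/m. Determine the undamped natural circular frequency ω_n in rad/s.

16.9 rad/s

Series springs: 1/k_eq = 1/4170 + 1/4820 = 0.0004473, so k_eq = 2236 N/m.
ω_n = √(k_eq/m) = √(2236/7.86) = √284.4 = 16.87 rad/s.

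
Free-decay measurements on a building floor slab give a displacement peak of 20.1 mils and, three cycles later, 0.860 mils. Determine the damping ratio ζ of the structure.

Logarithmic decrement δ = (1/n)·ln(x₀/x_n) = (1/3)·ln(20.1/0.860) = (1/3)·ln(23.37) = 1.051.
ζ = δ/√(4π² + δ²) = 1.051/√(39.48 + 1.10) = 1.051/6.370 = 0.1649.

0.165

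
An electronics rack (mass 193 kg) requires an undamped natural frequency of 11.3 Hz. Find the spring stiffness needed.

973000 N/m

ω_n = 2πf_n = 2π × 11.3 = 71.00 rad/s.
k = m·ω_n² = 193 × 71.00² = 193 × 5041 = 972900 N/m.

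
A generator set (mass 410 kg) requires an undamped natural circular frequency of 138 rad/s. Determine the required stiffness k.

k = m·ω_n² = 410 × 138.0² = 410 × 19040 = 7808000 N/m.

7810000 N/m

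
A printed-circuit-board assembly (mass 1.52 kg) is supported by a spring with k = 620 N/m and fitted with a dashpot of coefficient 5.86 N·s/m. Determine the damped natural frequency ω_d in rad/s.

ω_n = √(k/m) = √(620.0/1.52) = 20.20 rad/s.
Critical damping c_c = 2√(k·m) = 2√(620.0 × 1.52) = 61.40 N·s/m, so ζ = c/c_c = 5.86/61.40 = 0.09544.
ω_d = ω_n√(1 − ζ²) = 20.20 × √(1 − 0.00911) = 20.10 rad/s.

20.1 rad/s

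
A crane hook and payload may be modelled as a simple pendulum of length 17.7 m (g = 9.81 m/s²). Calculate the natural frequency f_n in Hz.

For a simple pendulum ω_n = √(g/L) = √(9.81/17.7) = √0.5542 = 0.7445 rad/s.
f_n = ω_n/(2π) = 0.7445/6.283 = 0.1185 Hz.

0.118 Hz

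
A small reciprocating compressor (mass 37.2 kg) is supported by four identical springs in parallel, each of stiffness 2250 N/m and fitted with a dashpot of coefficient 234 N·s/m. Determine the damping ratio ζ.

Parallel springs add: k_eq = 4 × 2250 = 9000 N/m.
ω_n = √(k_eq/m) = √(9000/37.2) = 15.55 rad/s.
Critical damping c_c = 2√(k_eq·m) = 2√(9000 × 37.2) = 1157 N·s/m, so ζ = c/c_c = 234/1157 = 0.2022.

0.202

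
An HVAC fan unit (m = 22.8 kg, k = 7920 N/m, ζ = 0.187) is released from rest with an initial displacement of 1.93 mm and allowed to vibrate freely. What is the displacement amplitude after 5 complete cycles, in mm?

0.00488 mm

Logarithmic decrement δ = 2πζ/√(1 − ζ²) = 2π × 0.1870/√(1 − 0.0350) = 1.196.
After n cycles, x_n/x₀ = e^(−nδ), so x_5 = 1.93 × e^(−5 × 1.196) = 1.93 × 0.002528 = 0.004879 mm.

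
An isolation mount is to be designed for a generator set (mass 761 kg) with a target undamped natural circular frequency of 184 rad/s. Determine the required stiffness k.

k = m·ω_n² = 761 × 184.0² = 761 × 33860 = 25760000 N/m.

25800000 N/m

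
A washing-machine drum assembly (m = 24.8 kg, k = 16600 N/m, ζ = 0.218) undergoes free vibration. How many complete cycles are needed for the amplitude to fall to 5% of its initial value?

3 cycles

Logarithmic decrement δ = 2πζ/√(1 − ζ²) = 2π × 0.2180/√(1 − 0.0475) = 1.403.
x_n/x₀ = e^(−nδ) ≤ 0.05; take ln: n ≥ ln(1/0.05)/δ = 2.996/1.403 = 2.134.
So 3 complete cycles are required.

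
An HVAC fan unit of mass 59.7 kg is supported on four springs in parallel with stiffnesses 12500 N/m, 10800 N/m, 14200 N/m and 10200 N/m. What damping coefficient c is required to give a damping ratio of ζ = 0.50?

Parallel springs add: k_eq = 12500 + 10800 + 14200 + 10200 = 47700 N/m.
c_c = 2√(k_eq·m) = 2√(47700 × 59.7) = 3375 N·s/m.
c = ζ·c_c = 0.50 × 3375 = 1688 N·s/m.

1690 N·s/m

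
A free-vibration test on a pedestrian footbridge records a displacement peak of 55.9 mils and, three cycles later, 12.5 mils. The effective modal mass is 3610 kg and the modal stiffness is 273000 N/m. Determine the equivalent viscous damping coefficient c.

Logarithmic decrement δ = (1/n)·ln(x₀/x_n) = (1/3)·ln(55.9/12.5) = (1/3)·ln(4.472) = 0.4993.
ζ = δ/√(4π² + δ²) = 0.4993/√(39.48 + 0.249) = 0.4993/6.303 = 0.07921.
c = ζ · 2√(km) = 0.07921 × 2√(273000 × 3610) = 0.07921 × 62790 = 4973 N·s/m.

4970 N·s/m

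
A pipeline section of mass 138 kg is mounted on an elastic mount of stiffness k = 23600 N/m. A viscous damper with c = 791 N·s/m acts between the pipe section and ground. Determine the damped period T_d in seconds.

ω_n = √(k/m) = √(23600/138) = 13.08 rad/s.
Critical damping c_c = 2√(k·m) = 2√(23600 × 138) = 3609 N·s/m, so ζ = c/c_c = 791/3609 = 0.2192.
ω_d = ω_n√(1 − ζ²) = 13.08 × √(1 − 0.0480) = 12.76 rad/s.
T_d = 2π/ω_d = 0.4924 s.

0.492 s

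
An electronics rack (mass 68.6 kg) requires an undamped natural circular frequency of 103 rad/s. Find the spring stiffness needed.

k = m·ω_n² = 68.6 × 103.0² = 68.6 × 10610 = 727800 N/m.

728000 N/m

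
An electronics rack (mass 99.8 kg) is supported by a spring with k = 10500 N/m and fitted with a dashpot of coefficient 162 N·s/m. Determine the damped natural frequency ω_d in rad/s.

10.2 rad/s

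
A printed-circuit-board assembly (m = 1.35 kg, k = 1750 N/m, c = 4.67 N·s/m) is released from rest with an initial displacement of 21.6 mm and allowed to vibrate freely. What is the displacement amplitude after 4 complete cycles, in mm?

ζ = c/(2√(km)) = 4.67/(2√(1750 × 1.35)) = 4.67/97.21 = 0.04804.
Logarithmic decrement δ = 2πζ/√(1 − ζ²) = 2π × 0.04804/√(1 − 0.00231) = 0.3022.
After n cycles, x_n/x₀ = e^(−nδ), so x_4 = 21.6 × e^(−4 × 0.3022) = 21.6 × 0.2986 = 6.449 mm.

6.45 mm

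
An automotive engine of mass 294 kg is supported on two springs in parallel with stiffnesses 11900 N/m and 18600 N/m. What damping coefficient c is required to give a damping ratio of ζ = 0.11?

659 N·s/m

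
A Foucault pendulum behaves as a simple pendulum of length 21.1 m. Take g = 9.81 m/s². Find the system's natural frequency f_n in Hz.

For a simple pendulum ω_n = √(g/L) = √(9.81/21.1) = √0.4649 = 0.6819 rad/s.
f_n = ω_n/(2π) = 0.6819/6.283 = 0.1085 Hz.

0.109 Hz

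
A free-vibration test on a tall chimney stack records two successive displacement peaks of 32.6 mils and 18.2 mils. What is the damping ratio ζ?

Logarithmic decrement δ = (1/n)·ln(x₀/x_n) = (1/1)·ln(32.6/18.2) = (1/1)·ln(1.791) = 0.5829.
ζ = δ/√(4π² + δ²) = 0.5829/√(39.48 + 0.340) = 0.5829/6.310 = 0.09237.

0.0924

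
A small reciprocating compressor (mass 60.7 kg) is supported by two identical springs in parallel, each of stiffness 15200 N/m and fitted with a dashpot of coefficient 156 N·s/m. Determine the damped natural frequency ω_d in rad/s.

Parallel springs add: k_eq = 2 × 15200 = 30400 N/m.
ω_n = √(k_eq/m) = √(30400/60.7) = 22.38 rad/s.
Critical damping c_c = 2√(k_eq·m) = 2√(30400 × 60.7) = 2717 N·s/m, so ζ = c/c_c = 156/2717 = 0.05742.
ω_d = ω_n√(1 − ζ²) = 22.38 × √(1 − 0.00330) = 22.34 rad/s.

22.3 rad/s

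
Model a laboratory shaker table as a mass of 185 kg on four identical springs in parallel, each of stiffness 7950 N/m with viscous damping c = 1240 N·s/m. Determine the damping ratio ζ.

0.256

Parallel springs add: k_eq = 4 × 7950 = 31800 N/m.
ω_n = √(k_eq/m) = √(31800/185) = 13.11 rad/s.
Critical damping c_c = 2√(k_eq·m) = 2√(31800 × 185) = 4851 N·s/m, so ζ = c/c_c = 1240/4851 = 0.2556.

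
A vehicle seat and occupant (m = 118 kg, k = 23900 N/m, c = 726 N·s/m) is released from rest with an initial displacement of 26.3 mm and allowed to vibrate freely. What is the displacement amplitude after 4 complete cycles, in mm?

0.101 mm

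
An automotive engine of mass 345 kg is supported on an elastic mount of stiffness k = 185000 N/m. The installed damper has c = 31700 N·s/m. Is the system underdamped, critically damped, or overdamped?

overdamped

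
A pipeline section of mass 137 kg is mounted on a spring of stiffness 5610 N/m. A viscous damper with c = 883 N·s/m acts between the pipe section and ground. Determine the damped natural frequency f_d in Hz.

0.880 Hz

ω_n = √(k/m) = √(5610/137) = 6.399 rad/s.
Critical damping c_c = 2√(k·m) = 2√(5610 × 137) = 1753 N·s/m, so ζ = c/c_c = 883/1753 = 0.5036.
ω_d = ω_n√(1 − ζ²) = 6.399 × √(1 − 0.254) = 5.528 rad/s.
f_d = ω_d/(2π) = 0.8799 Hz.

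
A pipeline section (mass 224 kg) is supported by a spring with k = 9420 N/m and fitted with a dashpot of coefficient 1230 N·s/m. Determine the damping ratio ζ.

ω_n = √(k/m) = √(9420/224) = 6.485 rad/s.
Critical damping c_c = 2√(k·m) = 2√(9420 × 224) = 2905 N·s/m, so ζ = c/c_c = 1230/2905 = 0.4234.

0.423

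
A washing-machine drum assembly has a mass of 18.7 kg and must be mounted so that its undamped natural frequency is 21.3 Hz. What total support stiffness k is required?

335000 N/m

ω_n = 2πf_n = 2π × 21.3 = 133.8 rad/s.
k = m·ω_n² = 18.7 × 133.8² = 18.7 × 17910 = 334900 N/m.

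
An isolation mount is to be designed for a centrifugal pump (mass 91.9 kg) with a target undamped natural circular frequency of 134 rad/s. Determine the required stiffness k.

k = m·ω_n² = 91.9 × 134.0² = 91.9 × 17960 = 1650000 N/m.

1650000 N/m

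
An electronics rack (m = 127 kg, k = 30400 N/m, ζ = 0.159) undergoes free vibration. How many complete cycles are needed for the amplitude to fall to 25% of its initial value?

Logarithmic decrement δ = 2πζ/√(1 − ζ²) = 2π × 0.1590/√(1 − 0.0253) = 1.012.
x_n/x₀ = e^(−nδ) ≤ 0.25; take ln: n ≥ ln(1/0.25)/δ = 1.386/1.012 = 1.370.
So 2 complete cycles are required.

2 cycles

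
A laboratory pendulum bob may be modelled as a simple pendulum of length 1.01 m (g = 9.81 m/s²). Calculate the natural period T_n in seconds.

2.02 s

For a simple pendulum ω_n = √(g/L) = √(9.81/1.01) = √9.713 = 3.117 rad/s.
T_n = 2π/ω_n = 6.283/3.117 = 2.016 s.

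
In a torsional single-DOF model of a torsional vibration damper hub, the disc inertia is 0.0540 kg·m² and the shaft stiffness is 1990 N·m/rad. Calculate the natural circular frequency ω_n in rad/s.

192 rad/s

ω_n = √(k_t/J) = √(1990/0.0540) = √36850 = 192.0 rad/s.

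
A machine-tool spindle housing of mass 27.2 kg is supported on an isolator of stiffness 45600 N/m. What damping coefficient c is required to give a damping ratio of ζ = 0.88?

c_c = 2√(k·m) = 2√(45600 × 27.2) = 2227 N·s/m.
c = ζ·c_c = 0.88 × 2227 = 1960 N·s/m.

1960 N·s/m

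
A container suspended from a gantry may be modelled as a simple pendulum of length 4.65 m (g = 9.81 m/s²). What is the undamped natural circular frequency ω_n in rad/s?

For a simple pendulum ω_n = √(g/L) = √(9.81/4.65) = √2.110 = 1.452 rad/s.

1.45 rad/s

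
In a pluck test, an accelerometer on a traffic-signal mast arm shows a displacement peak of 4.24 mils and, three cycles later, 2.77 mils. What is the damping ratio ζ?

Logarithmic decrement δ = (1/n)·ln(x₀/x_n) = (1/3)·ln(4.24/2.77) = (1/3)·ln(1.531) = 0.1419.
ζ = δ/√(4π² + δ²) = 0.1419/√(39.48 + 0.0201) = 0.1419/6.285 = 0.02258.

0.0226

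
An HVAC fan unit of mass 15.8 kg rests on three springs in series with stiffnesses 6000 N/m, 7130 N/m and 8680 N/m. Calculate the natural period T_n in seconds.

Series springs: 1/k_eq = 1/6000 + 1/7130 + 1/8680 = 0.0004221, so k_eq = 2369 N/m.
ω_n = √(k_eq/m) = √(2369/15.8) = √149.9 = 12.24 rad/s.
T_n = 2π/ω_n = 6.283/12.24 = 0.5131 s.

0.513 s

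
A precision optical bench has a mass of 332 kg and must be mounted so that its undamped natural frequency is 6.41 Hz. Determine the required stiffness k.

ω_n = 2πf_n = 2π × 6.41 = 40.28 rad/s.
k = m·ω_n² = 332 × 40.28² = 332 × 1622 = 538500 N/m.

539000 N/m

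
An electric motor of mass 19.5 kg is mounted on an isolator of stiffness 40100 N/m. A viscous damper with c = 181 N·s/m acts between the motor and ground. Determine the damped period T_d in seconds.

ω_n = √(k/m) = √(40100/19.5) = 45.35 rad/s.
Critical damping c_c = 2√(k·m) = 2√(40100 × 19.5) = 1769 N·s/m, so ζ = c/c_c = 181/1769 = 0.1023.
ω_d = ω_n√(1 − ζ²) = 45.35 × √(1 − 0.0105) = 45.11 rad/s.
T_d = 2π/ω_d = 0.1393 s.

0.139 s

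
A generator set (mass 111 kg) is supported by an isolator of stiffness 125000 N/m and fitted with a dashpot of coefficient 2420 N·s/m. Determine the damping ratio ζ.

ω_n = √(k/m) = √(125000/111) = 33.56 rad/s.
Critical damping c_c = 2√(k·m) = 2√(125000 × 111) = 7450 N·s/m, so ζ = c/c_c = 2420/7450 = 0.3248.

0.325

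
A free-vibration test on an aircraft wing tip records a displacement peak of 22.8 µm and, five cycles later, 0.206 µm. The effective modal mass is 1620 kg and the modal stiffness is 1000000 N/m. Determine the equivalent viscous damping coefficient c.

11900 N·s/m

Logarithmic decrement δ = (1/n)·ln(x₀/x_n) = (1/5)·ln(22.8/0.206) = (1/5)·ln(110.7) = 0.9413.
ζ = δ/√(4π² + δ²) = 0.9413/√(39.48 + 0.886) = 0.9413/6.353 = 0.1482.
c = ζ · 2√(km) = 0.1482 × 2√(1000000 × 1620) = 0.1482 × 80500 = 11930 N·s/m.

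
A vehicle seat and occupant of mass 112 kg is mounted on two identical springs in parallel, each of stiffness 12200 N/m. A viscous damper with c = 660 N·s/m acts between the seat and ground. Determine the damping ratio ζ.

0.200

Parallel springs add: k_eq = 2 × 12200 = 24400 N/m.
ω_n = √(k_eq/m) = √(24400/112) = 14.76 rad/s.
Critical damping c_c = 2√(k_eq·m) = 2√(24400 × 112) = 3306 N·s/m, so ζ = c/c_c = 660/3306 = 0.1996.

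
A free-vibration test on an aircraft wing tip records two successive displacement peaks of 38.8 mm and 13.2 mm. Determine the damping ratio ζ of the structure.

0.169

Logarithmic decrement δ = (1/n)·ln(x₀/x_n) = (1/1)·ln(38.8/13.2) = (1/1)·ln(2.939) = 1.078.
ζ = δ/√(4π² + δ²) = 1.078/√(39.48 + 1.16) = 1.078/6.375 = 0.1691.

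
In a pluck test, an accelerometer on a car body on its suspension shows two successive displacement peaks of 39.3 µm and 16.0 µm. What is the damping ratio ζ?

Logarithmic decrement δ = (1/n)·ln(x₀/x_n) = (1/1)·ln(39.3/16.0) = (1/1)·ln(2.456) = 0.8986.
ζ = δ/√(4π² + δ²) = 0.8986/√(39.48 + 0.808) = 0.8986/6.347 = 0.1416.

0.142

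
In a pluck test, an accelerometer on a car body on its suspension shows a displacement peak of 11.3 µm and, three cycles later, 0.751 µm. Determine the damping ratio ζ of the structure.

Logarithmic decrement δ = (1/n)·ln(x₀/x_n) = (1/3)·ln(11.3/0.751) = (1/3)·ln(15.05) = 0.9037.
ζ = δ/√(4π² + δ²) = 0.9037/√(39.48 + 0.817) = 0.9037/6.348 = 0.1424.

0.142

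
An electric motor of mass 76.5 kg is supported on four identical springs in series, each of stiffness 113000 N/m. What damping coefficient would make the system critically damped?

Series springs: 1/k_eq = 4/113000, so k_eq = 113000/4 = 28250 N/m.
c_c = 2√(k_eq·m) = 2√(28250 × 76.5) = 2 × 1470 = 2940 N·s/m.

2940 N·s/m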